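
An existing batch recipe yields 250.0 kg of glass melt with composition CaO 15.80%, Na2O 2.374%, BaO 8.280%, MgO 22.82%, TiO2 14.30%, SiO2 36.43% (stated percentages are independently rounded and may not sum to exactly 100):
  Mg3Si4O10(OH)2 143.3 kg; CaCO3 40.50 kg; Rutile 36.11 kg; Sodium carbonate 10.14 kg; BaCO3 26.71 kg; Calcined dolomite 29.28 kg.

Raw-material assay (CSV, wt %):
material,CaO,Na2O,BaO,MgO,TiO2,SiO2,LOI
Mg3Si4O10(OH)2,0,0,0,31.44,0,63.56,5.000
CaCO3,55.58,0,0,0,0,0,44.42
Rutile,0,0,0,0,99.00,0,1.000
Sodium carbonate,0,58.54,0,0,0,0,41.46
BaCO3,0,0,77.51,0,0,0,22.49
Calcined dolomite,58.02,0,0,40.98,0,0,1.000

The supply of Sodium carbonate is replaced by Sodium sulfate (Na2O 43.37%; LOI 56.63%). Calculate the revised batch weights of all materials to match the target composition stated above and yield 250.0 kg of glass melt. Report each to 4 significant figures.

The working math runs at exact precision throughout. Values along the way are printed (rounded to four significant figures) in the printout — exactly one rounding goes into each reported result; derived quantities are recomputed starting from the weights for 250.0 kg of glass in full float precision (the totals, LOI, glass mass, the six compositions, the yield), as set out in the problem or the answer.
Oxide mass targets, per 250.0 kg glass melt:
  CaO: 15.80% × 250.0 = 39.50 kg
  Na2O: 2.374% × 250.0 = 5.935 kg
  BaO: 8.280% × 250.0 = 20.70 kg
  MgO: 22.82% × 250.0 = 57.05 kg
  TiO2: 14.30% × 250.0 = 35.75 kg
  SiO2: 36.43% × 250.0 = 91.08 kg
Checking each oxide sum working from each reported weight, against the basis in use (each sum matches its target mass given rounding of the digits):
  CaO: 40.50·0.5558 + 29.28·0.5802 = 39.50 kg (target 39.50 kg)
  Na2O: 13.68·0.4337 = 5.933 kg (target 5.935 kg)
  BaO: 26.71·0.7751 = 20.70 kg (target 20.70 kg)
  MgO: 143.3·0.3144 + 29.28·0.4098 = 57.05 kg (target 57.05 kg)
  TiO2: 36.11·0.9900 = 35.75 kg (target 35.75 kg)
  SiO2: 143.3·0.6356 = 91.08 kg (target 91.08 kg)
Consistency of the glass mass: total batch − LOI = 250.0 kg (per-oxide target masses sum to 250.0 kg; with the basis standing at 250.0 kg — a pure rounding effect).
Adding the batch up: Σ batch = 289.6 kg; LOI loss = Σ batch·LOI = 39.56 kg; yield: glass divided by total = 86.34%.

Revised batch per 250.0 kg glass melt:
  Mg3Si4O10(OH)2: 143.3 kg
  CaCO3: 40.50 kg
  Rutile: 36.11 kg
  Sodium sulfate: 13.68 kg
  BaCO3: 26.71 kg
  Calcined dolomite: 29.28 kg
Total batch = 289.6 kg; LOI loss = 39.56 kg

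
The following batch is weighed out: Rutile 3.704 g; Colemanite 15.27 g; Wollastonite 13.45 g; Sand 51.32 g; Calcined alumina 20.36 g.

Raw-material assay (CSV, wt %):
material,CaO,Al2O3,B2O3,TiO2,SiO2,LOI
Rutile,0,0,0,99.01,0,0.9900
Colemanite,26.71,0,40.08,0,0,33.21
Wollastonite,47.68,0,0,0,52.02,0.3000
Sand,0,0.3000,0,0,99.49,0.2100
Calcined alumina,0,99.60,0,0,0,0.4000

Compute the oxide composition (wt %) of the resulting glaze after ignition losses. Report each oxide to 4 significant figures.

Glass mass = 98.77 g (batch 104.1 − LOI 5.337).
Composition: CaO 10.62%, Al2O3 20.69%, B2O3 6.197%, TiO2 3.713%, SiO2 58.78%

Values along the way are shown rounded to 4 significant figures alongside each step; the whole derivation maintains exact precision in every operation — a single rounding yields each reported result; derived quantities (yield, the five compositions, LOI, glass mass, totals) are computed using the weight values on 98.77 g of glass at full precision, as written in the question or the answer.
What the batch supplies per oxide:
  CaO: 15.27·0.2671 + 13.45·0.4768 = 10.49 g
  Al2O3: 51.32·0.003000 + 20.36·0.9960 = 20.43 g
  B2O3: 15.27·0.4008 = 6.120 g
  TiO2: 3.704·0.9901 = 3.667 g
  SiO2: 13.45·0.5202 + 51.32·0.9949 = 58.05 g
LOI: 3.704·0.009900 + 15.27·0.3321 + 13.45·0.003000 + 51.32·0.002100 + 20.36·0.004000 = 5.337 g
Glass mass = batch − LOI = 104.1 − 5.337 = 98.77 g (matching Σ of the oxides)
wt % = oxide mass / glass mass × 100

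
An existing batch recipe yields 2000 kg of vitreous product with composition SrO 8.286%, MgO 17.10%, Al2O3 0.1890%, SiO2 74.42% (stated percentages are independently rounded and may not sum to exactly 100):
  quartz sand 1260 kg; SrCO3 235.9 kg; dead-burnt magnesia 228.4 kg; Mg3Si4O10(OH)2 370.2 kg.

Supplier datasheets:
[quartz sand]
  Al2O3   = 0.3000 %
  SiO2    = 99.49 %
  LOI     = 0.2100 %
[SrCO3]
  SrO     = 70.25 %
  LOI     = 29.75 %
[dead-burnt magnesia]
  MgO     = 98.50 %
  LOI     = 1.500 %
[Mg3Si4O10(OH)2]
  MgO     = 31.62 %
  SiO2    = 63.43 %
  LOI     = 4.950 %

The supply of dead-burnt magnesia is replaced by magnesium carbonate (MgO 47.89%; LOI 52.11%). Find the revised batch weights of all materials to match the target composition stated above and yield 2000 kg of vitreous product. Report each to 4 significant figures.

All arithmetic maintains full float precision in every operation. The intermediate values are displayed, rounded to 4 significant figures, in the working. A single rounding finalizes each reported value. The derived quantities (four oxide percentages, the yield, net glass mass, ignition loss, totals) are carried starting from the weights at 2000 kg of glass in full precision exactly as shown in problem or answer.
Target oxide masses per 2000 kg vitreous product:
  SrO: 8.286% × 2000 = 165.7 kg
  MgO: 17.10% × 2000 = 342.0 kg
  Al2O3: 0.1890% × 2000 = 3.780 kg
  SiO2: 74.42% × 2000 = 1488 kg
Balance tally, oxide-wise, applying the batch weights above, at the basis given (sums match the target masses exact up to rounding of places):
  SrO: 235.9·0.7025 = 165.7 kg (target 165.7 kg)
  MgO: 469.7·0.4789 + 370.2·0.3162 = 342.0 kg (target 342.0 kg)
  Al2O3: 1260·0.003000 = 3.780 kg (target 3.780 kg)
  SiO2: 1260·0.9949 + 370.2·0.6343 = 1488 kg (target 1488 kg)
Glass mass check: the batch minus its LOI: 2000 kg (oxide target masses add up to 2000 kg; versus the stated basis of 2000 kg — rounding explains the deltas).
Adding the batch up: Σ batch = 2336 kg; Σ batch·LOI gives LOI loss = 335.9 kg; the yield ratio, glass ÷ batch: 85.62%.

Revised batch per 2000 kg vitreous product:
  quartz sand: 1260 kg
  SrCO3: 235.9 kg
  magnesium carbonate: 469.7 kg
  Mg3Si4O10(OH)2: 370.2 kg
Total batch = 2336 kg; LOI loss = 335.9 kg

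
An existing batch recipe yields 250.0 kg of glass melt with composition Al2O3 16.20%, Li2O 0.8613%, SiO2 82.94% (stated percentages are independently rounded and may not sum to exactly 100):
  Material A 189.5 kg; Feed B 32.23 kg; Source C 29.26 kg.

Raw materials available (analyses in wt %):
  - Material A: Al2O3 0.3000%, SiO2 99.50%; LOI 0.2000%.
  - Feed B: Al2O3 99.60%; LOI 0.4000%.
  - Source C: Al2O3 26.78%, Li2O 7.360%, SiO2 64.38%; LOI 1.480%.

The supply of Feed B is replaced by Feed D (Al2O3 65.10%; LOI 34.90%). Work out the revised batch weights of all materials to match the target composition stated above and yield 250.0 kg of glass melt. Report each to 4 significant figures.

Revised batch per 250.0 kg glass melt:
  Material A: 189.5 kg
  Feed D: 49.30 kg
  Source C: 29.26 kg
Total batch = 268.1 kg; LOI loss = 18.02 kg

Every computation maintains exact precision end to end; working values are shown, with 4-significant-digit rounding, in the working. Every reported value is rounded only once; the derived quantities, which include net glass mass, the totals, yield, ignition loss, three oxide percentages, are rebuilt in full float precision, exactly as printed in either problem or answer, starting from the weights for 250.0 kg of glass.
Oxide mass targets, per 250.0 kg glass melt:
  Al2O3: 16.20% × 250.0 = 40.50 kg
  Li2O: 0.8613% × 250.0 = 2.153 kg
  SiO2: 82.94% × 250.0 = 207.4 kg
A balance pass over the oxides, with the batch weights as given, against the basis in use (oxide sums agree with the targets modulo rounding of the values):
  Al2O3: 189.5·0.003000 + 49.30·0.6510 + 29.26·0.2678 = 40.50 kg (target 40.50 kg)
  Li2O: 29.26·0.07360 = 2.154 kg (target 2.153 kg)
  SiO2: 189.5·0.9950 + 29.26·0.6438 = 207.4 kg (target 207.4 kg)
Mass balance on the glass: batch total minus LOI = 250.0 kg (the targets, summed, come to 250.0 kg; against the stated basis, 250.0 kg — rounding explains the deltas).
Summing the batch: Σ batch = 268.1 kg; LOI loss = Σ batch·LOI = 18.02 kg; the yield ratio, glass ÷ batch: 93.28%.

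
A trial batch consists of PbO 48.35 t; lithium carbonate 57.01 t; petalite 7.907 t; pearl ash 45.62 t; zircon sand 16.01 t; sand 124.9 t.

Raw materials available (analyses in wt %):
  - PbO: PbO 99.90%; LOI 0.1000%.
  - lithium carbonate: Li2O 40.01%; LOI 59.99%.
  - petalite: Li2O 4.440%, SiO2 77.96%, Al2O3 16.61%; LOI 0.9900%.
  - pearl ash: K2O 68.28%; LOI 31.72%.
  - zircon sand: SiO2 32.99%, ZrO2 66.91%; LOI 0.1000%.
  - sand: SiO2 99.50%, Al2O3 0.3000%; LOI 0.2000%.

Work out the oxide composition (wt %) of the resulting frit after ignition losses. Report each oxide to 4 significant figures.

Every computation maintains full precision through the solve; in-progress results are displayed (rounded to 4 significant figures) in the working; each reported result carries a single rounding — the derived quantities (ignition loss, the totals, the yield, the six compositions, net glass mass) are rebuilt in full precision from the batch weights at 250.7 t of glass, as they appear in the question or the answer.
Per-oxide mass from batch:
  PbO: 48.35·0.9990 = 48.30 t
  Li2O: 57.01·0.4001 + 7.907·0.04440 = 23.16 t
  K2O: 45.62·0.6828 = 31.15 t
  SiO2: 7.907·0.7796 + 16.01·0.3299 + 124.9·0.9950 = 135.7 t
  ZrO2: 16.01·0.6691 = 10.71 t
  Al2O3: 7.907·0.1661 + 124.9·0.003000 = 1.688 t
LOI: 48.35·0.001000 + 57.01·0.5999 + 7.907·0.009900 + 45.62·0.3172 + 16.01·0.001000 + 124.9·0.002000 = 49.06 t
batch − LOI leaves glass = 299.8 − 49.06 = 250.7 t (matching Σ of the oxides)
each oxide over glass, ×100, is wt %

Glass mass = 250.7 t (batch 299.8 − LOI 49.06).
Composition: PbO 19.26%, Li2O 9.237%, K2O 12.42%, SiO2 54.13%, ZrO2 4.272%, Al2O3 0.6732%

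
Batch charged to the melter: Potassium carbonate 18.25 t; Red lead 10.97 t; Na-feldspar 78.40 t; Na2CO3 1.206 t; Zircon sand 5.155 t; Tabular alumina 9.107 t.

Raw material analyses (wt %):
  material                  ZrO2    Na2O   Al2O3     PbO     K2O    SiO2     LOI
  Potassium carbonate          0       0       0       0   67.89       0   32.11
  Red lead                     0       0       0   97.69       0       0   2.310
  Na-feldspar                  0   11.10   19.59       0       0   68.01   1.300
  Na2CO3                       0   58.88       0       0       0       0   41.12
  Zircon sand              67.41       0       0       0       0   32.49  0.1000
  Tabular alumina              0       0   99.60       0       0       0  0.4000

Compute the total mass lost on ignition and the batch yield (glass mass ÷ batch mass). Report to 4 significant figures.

LOI loss = 7.670 t; glass = 115.4 t; yield = 93.77%

Each numeric step holds full precision in every operation. Values along the way are displayed, with 4-significant-digit rounding, across the worked steps; every reported result includes exactly one rounding — derived quantities, including LOI, the totals, net glass mass, the yield, six oxide percentages, are computed using the weight values at 115.4 t of glass in exact precision precisely as stated by either problem or answer.
Each material's LOI contribution:
  Potassium carbonate: 18.25 × 0.3211 = 5.860 t
  Red lead: 10.97 × 0.02310 = 0.2534 t
  Na-feldspar: 78.40 × 0.01300 = 1.019 t
  Na2CO3: 1.206 × 0.4112 = 0.4959 t
  Zircon sand: 5.155 × 0.001000 = 0.005155 t
  Tabular alumina: 9.107 × 0.004000 = 0.03643 t
Total LOI = 7.670 t
Glass = batch − LOI = 123.1 − 7.670 = 115.4 t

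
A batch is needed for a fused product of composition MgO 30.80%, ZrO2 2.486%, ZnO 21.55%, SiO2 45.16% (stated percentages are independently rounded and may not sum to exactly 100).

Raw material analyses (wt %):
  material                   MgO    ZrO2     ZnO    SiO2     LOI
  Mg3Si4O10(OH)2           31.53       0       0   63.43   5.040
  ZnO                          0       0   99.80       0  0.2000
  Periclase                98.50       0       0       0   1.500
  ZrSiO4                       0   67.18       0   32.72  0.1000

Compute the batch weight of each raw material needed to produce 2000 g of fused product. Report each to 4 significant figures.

Batch per 2000 g fused product:
  Mg3Si4O10(OH)2: 1386 g
  ZnO: 431.9 g
  Periclase: 181.8 g
  ZrSiO4: 74.01 g
Total batch = 2074 g; LOI loss = 73.52 g; yield = 96.45%

Mid-chain values are printed (rounded to four significant digits) when written out — the whole derivation runs at exact precision from first step to last; every reported number sees exactly one rounding. All derived quantities are carried at exact precision (the totals, ignition loss, the four compositions, the yield, net glass mass) using the weight values for 2000 g of glass as set out in the question or the answer.
The oxide mass targets at 2000 g fused product:
  MgO: 30.80% × 2000 = 616.0 g
  ZrO2: 2.486% × 2000 = 49.72 g
  ZnO: 21.55% × 2000 = 431.0 g
  SiO2: 45.16% × 2000 = 903.2 g
Checking each oxide sum from the weights as reported, relative to the basis at hand (delivered sums recover each target net of answer rounding effects):
  MgO: 1386·0.3153 + 181.8·0.9850 = 616.1 g (target 616.0 g)
  ZrO2: 74.01·0.6718 = 49.72 g (target 49.72 g)
  ZnO: 431.9·0.9980 = 431.0 g (target 431.0 g)
  SiO2: 1386·0.6343 + 74.01·0.3272 = 903.4 g (target 903.2 g)
Glass-mass bookkeeping: Σ batch − LOI loss = 2000 g (the targets, summed, come to 2000 g; basis as stated: 2000 g — any gap is answer rounding).
Adding the batch up: Σ batch = 2074 g; ignition loss, Σ(batch × LOI) = 73.52 g; yield = glass ÷ total batch = 96.45%.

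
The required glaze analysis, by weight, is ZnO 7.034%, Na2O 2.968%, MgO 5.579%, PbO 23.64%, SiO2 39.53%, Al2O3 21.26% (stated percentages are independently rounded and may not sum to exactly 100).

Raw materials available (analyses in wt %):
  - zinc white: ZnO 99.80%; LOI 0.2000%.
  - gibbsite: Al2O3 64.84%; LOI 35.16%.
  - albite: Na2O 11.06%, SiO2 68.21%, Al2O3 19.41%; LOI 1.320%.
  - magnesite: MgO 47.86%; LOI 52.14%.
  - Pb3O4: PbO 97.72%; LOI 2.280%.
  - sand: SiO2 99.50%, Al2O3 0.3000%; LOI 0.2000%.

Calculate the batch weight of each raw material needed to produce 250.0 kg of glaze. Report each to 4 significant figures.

Batch per 250.0 kg glaze:
  zinc white: 17.62 kg
  gibbsite: 61.64 kg
  albite: 67.09 kg
  magnesite: 29.14 kg
  Pb3O4: 60.48 kg
  sand: 53.33 kg
Total batch = 289.3 kg; LOI loss = 39.27 kg; yield = 86.42%

All internal work holds full precision in all steps; the intermediate values are printed with 4-significant-figure rounding alongside each step — a single rounding yields every reported figure — derived quantities (net glass mass, the yield, the six compositions, LOI, totals) are re-derived at full float precision from the batch weights per 250.0 kg of glass, exactly as shown in the problem or answer text.
Target masses of each oxide per 250.0 kg glaze:
  ZnO: 7.034% × 250.0 = 17.58 kg
  Na2O: 2.968% × 250.0 = 7.420 kg
  MgO: 5.579% × 250.0 = 13.95 kg
  PbO: 23.64% × 250.0 = 59.10 kg
  SiO2: 39.53% × 250.0 = 98.82 kg
  Al2O3: 21.26% × 250.0 = 53.15 kg
Checking each oxide sum applying the batch weights above, relative to the basis at hand (oxide sums agree with the targets up to rounding of the answer):
  ZnO: 17.62·0.9980 = 17.58 kg (target 17.58 kg)
  Na2O: 67.09·0.1106 = 7.420 kg (target 7.420 kg)
  MgO: 29.14·0.4786 = 13.95 kg (target 13.95 kg)
  PbO: 60.48·0.9772 = 59.10 kg (target 59.10 kg)
  SiO2: 67.09·0.6821 + 53.33·0.9950 = 98.83 kg (target 98.82 kg)
  Al2O3: 61.64·0.6484 + 67.09·0.1941 + 53.33·0.003000 = 53.15 kg (target 53.15 kg)
Mass balance on the glass: net batch after ignition = 250.0 kg (the Σ of target masses is 250.0 kg; with the basis standing at 250.0 kg — deltas are rounding alone).
Batch total: Σ batch = 289.3 kg; Σ batch·LOI gives LOI loss = 39.27 kg; as yield: glass ÷ batch → 86.42%.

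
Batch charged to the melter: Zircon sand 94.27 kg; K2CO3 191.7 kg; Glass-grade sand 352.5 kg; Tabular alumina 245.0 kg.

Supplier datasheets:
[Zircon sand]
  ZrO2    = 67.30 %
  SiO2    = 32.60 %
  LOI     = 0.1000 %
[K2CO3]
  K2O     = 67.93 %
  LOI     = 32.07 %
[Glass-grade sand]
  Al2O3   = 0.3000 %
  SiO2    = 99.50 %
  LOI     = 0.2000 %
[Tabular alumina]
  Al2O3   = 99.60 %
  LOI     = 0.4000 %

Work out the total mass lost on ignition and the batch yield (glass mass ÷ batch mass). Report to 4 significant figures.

LOI loss = 63.26 kg; glass = 820.2 kg; yield = 92.84%

Every computation holds exact precision at all times — in-progress results are displayed rounded to four significant digits within the worked lines — each reported value receives exactly one rounding. All derived quantities, which include yield, net glass mass, four oxide percentages, ignition loss, totals, are carried at full precision, as written in the problem or the answer, using the weight values per 820.2 kg of glass.
Loss on ignition, line by line:
  Zircon sand: 94.27 × 0.001000 = 0.09427 kg
  K2CO3: 191.7 × 0.3207 = 61.48 kg
  Glass-grade sand: 352.5 × 0.002000 = 0.7050 kg
  Tabular alumina: 245.0 × 0.004000 = 0.9800 kg
Total LOI = 63.26 kg
Glass = batch − LOI = 883.5 − 63.26 = 820.2 kg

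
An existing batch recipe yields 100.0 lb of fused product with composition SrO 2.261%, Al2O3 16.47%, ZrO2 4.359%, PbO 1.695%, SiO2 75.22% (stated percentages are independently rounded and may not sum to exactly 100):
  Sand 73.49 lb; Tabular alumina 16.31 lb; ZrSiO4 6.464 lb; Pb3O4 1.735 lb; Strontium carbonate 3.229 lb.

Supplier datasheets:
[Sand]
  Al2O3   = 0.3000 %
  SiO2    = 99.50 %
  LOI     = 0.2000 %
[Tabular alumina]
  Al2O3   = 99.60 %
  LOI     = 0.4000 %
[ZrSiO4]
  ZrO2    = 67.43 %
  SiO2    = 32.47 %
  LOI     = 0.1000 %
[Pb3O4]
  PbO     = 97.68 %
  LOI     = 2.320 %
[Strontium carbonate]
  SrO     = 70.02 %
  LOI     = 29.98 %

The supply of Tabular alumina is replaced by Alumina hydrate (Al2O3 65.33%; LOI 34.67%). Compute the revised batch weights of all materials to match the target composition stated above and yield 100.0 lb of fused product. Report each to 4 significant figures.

All internal work keeps full precision all the way through; intermediates are printed, rounded to four significant digits, between the steps. Every reported figure receives exactly one rounding. All derived quantities (ignition loss, glass mass, the totals, yield, the five compositions) are carried from the batch weights per 100.0 lb of glass in full float precision precisely as stated by the problem or answer text.
Target oxide masses per 100.0 lb fused product:
  SrO: 2.261% × 100.0 = 2.261 lb
  Al2O3: 16.47% × 100.0 = 16.47 lb
  ZrO2: 4.359% × 100.0 = 4.359 lb
  PbO: 1.695% × 100.0 = 1.695 lb
  SiO2: 75.22% × 100.0 = 75.22 lb
Verifying the oxide balance working from each reported weight, on the stated basis (target by target, the sums agree exact up to rounding of places):
  SrO: 3.229·0.7002 = 2.261 lb (target 2.261 lb)
  Al2O3: 73.49·0.003000 + 24.87·0.6533 = 16.47 lb (target 16.47 lb)
  ZrO2: 6.464·0.6743 = 4.359 lb (target 4.359 lb)
  PbO: 1.735·0.9768 = 1.695 lb (target 1.695 lb)
  SiO2: 73.49·0.9950 + 6.464·0.3247 = 75.22 lb (target 75.22 lb)
Consistency of the glass mass: batch Σ − ignition loss = 100.0 lb (per-oxide target masses sum to 100.0 lb; versus the stated basis of 100.0 lb — deltas are rounding alone).
Summing the batch: Σ batch = 109.8 lb; LOI loss = Σ batch·LOI = 9.784 lb; yield: glass divided by total = 91.09%.

Revised batch per 100.0 lb fused product:
  Sand: 73.49 lb
  Alumina hydrate: 24.87 lb
  ZrSiO4: 6.464 lb
  Pb3O4: 1.735 lb
  Strontium carbonate: 3.229 lb
Total batch = 109.8 lb; LOI loss = 9.784 lb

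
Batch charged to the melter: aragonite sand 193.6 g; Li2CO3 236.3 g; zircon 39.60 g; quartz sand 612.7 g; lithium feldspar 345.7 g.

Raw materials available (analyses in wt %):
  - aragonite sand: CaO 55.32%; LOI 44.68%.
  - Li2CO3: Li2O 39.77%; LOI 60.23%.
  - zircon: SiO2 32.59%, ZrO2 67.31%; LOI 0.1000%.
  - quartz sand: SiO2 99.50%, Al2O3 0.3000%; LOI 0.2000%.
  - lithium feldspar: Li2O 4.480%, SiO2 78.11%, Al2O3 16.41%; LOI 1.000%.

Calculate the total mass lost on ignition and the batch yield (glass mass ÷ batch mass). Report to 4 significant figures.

LOI loss = 233.5 g; glass = 1194 g; yield = 83.64%

Every computation keeps full precision at each step — rounding to 4 significant figures governs every in-between result as displayed — every reported number receives exactly one rounding — all derived quantities are carried from the batch weights for 1194 g of glass in full float precision (net glass mass, the five compositions, the yield, LOI, totals), precisely as stated by the problem or the answer.
Ignition loss by material:
  aragonite sand: 193.6 × 0.4468 = 86.50 g
  Li2CO3: 236.3 × 0.6023 = 142.3 g
  zircon: 39.60 × 0.001000 = 0.03960 g
  quartz sand: 612.7 × 0.002000 = 1.225 g
  lithium feldspar: 345.7 × 0.01000 = 3.457 g
Total LOI = 233.5 g
Glass = batch − LOI = 1428 − 233.5 = 1194 g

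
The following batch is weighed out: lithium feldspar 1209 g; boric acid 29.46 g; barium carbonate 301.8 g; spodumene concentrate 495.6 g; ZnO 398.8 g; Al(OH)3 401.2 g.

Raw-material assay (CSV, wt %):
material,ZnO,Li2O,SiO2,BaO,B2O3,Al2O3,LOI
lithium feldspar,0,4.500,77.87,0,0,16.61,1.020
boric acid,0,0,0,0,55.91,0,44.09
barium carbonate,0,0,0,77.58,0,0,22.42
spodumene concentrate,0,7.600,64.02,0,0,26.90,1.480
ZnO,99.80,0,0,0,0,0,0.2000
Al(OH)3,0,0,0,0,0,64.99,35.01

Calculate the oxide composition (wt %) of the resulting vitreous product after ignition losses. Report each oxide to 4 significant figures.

Glass mass = 2594 g (batch 2836 − LOI 241.6).
Composition: ZnO 15.34%, Li2O 3.549%, SiO2 48.52%, BaO 9.025%, B2O3 0.6349%, Al2O3 22.93%

The intermediate values are printed, rounded to four significant digits, as written; all arithmetic keeps exact precision at each step. Every reported number carries a single rounding. All derived quantities (glass mass, LOI, totals, the six compositions, yield) are carried at full float precision from the batch weights for 2594 g of glass exactly as shown in either problem or answer.
Oxide masses out of the charge:
  ZnO: 398.8·0.9980 = 398.0 g
  Li2O: 1209·0.04500 + 495.6·0.07600 = 92.07 g
  SiO2: 1209·0.7787 + 495.6·0.6402 = 1259 g
  BaO: 301.8·0.7758 = 234.1 g
  B2O3: 29.46·0.5591 = 16.47 g
  Al2O3: 1209·0.1661 + 495.6·0.2690 + 401.2·0.6499 = 594.9 g
LOI: 1209·0.01020 + 29.46·0.4409 + 301.8·0.2242 + 495.6·0.01480 + 398.8·0.002000 + 401.2·0.3501 = 241.6 g
Net of LOI, the glass mass = 2836 − 241.6 = 2594 g (the oxide masses sum to this)
percent share: oxide ÷ glass, ×100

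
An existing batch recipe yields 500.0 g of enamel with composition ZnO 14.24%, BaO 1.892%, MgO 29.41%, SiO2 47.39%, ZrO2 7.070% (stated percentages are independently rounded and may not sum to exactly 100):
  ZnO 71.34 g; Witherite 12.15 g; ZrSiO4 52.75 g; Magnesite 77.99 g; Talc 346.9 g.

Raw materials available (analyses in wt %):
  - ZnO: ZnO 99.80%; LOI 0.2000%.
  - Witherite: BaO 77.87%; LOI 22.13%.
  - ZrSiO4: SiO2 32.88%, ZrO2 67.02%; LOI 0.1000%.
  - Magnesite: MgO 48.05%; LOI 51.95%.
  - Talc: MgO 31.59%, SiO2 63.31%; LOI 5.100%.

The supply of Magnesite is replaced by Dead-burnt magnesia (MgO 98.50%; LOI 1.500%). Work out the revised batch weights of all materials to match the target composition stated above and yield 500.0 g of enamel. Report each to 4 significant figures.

Revised batch per 500.0 g enamel:
  ZnO: 71.34 g
  Witherite: 12.15 g
  ZrSiO4: 52.75 g
  Dead-burnt magnesia: 38.04 g
  Talc: 346.9 g
Total batch = 521.2 g; LOI loss = 21.15 g

All arithmetic runs at exact precision through the solve — working values are displayed rounded off to 4 significant figures in the working; a single rounding finalizes each reported number. Derived quantities, which include the totals, ignition loss, the yield, the five compositions, glass mass, are carried in full float precision, as written in the question or the answer, from the batch weights per 500.0 g of glass.
Target masses of each oxide per 500.0 g enamel:
  ZnO: 14.24% × 500.0 = 71.20 g
  BaO: 1.892% × 500.0 = 9.460 g
  MgO: 29.41% × 500.0 = 147.0 g
  SiO2: 47.39% × 500.0 = 237.0 g
  ZrO2: 7.070% × 500.0 = 35.35 g
Sums-versus-targets review using the reported weights, at the basis given (sum by sum, the targets are met within answer rounding):
  ZnO: 71.34·0.9980 = 71.20 g (target 71.20 g)
  BaO: 12.15·0.7787 = 9.461 g (target 9.460 g)
  MgO: 38.04·0.9850 + 346.9·0.3159 = 147.1 g (target 147.0 g)
  SiO2: 52.75·0.3288 + 346.9·0.6331 = 237.0 g (target 237.0 g)
  ZrO2: 52.75·0.6702 = 35.35 g (target 35.35 g)
Auditing the glass mass value: net batch after ignition = 500.0 g (per-oxide target masses sum to 500.0 g; basis as stated: 500.0 g — rounding explains the deltas).
Batch total: Σ batch = 521.2 g; the LOI term Σ batch·LOI equals 21.15 g; the yield ratio, glass ÷ batch: 95.94%.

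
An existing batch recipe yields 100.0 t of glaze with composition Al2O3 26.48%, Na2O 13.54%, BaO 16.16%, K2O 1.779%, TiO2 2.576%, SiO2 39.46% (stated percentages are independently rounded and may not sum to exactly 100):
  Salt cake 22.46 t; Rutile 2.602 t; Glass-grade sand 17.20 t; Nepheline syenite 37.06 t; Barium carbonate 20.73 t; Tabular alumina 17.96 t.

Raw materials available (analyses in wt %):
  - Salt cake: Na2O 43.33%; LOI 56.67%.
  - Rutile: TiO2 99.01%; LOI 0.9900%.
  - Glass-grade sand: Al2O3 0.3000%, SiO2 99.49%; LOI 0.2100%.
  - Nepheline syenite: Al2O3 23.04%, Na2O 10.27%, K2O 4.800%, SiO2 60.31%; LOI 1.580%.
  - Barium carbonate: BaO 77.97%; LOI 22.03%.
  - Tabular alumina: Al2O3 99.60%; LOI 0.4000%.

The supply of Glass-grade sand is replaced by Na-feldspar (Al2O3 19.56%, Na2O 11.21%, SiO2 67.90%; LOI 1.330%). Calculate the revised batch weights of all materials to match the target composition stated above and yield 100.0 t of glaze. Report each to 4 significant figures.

Revised batch per 100.0 t glaze:
  Salt cake: 15.95 t
  Rutile: 2.602 t
  Na-feldspar: 25.20 t
  Nepheline syenite: 37.06 t
  Barium carbonate: 20.73 t
  Tabular alumina: 13.06 t
Total batch = 114.6 t; LOI loss = 14.60 t

Every computation runs at exact precision through the solve. The intermediate values are displayed (rounded to 4 significant figures) as written. Every reported value sees exactly one rounding. The derived quantities are rebuilt using the weight values on 100.0 t of glass in full float precision (glass mass, yield, totals, ignition loss, six oxide percentages), as set out in the problem or answer text.
Target oxide masses per 100.0 t glaze:
  Al2O3: 26.48% × 100.0 = 26.48 t
  Na2O: 13.54% × 100.0 = 13.54 t
  BaO: 16.16% × 100.0 = 16.16 t
  K2O: 1.779% × 100.0 = 1.779 t
  TiO2: 2.576% × 100.0 = 2.576 t
  SiO2: 39.46% × 100.0 = 39.46 t
A balance pass over the oxides, using the reported weights, under the basis named above (oxide sums agree with the targets up to rounding of the answer):
  Al2O3: 25.20·0.1956 + 37.06·0.2304 + 13.06·0.9960 = 26.48 t (target 26.48 t)
  Na2O: 15.95·0.4333 + 25.20·0.1121 + 37.06·0.1027 = 13.54 t (target 13.54 t)
  BaO: 20.73·0.7797 = 16.16 t (target 16.16 t)
  K2O: 37.06·0.04800 = 1.779 t (target 1.779 t)
  TiO2: 2.602·0.9901 = 2.576 t (target 2.576 t)
  SiO2: 25.20·0.6790 + 37.06·0.6031 = 39.46 t (target 39.46 t)
Mass balance on the glass: net batch after ignition = 100.0 t (summing oxide targets gives 99.99 t; stated basis 100.0 t — deltas are rounding alone).
Adding the batch up: Σ batch = 114.6 t; LOI loss = Σ batch·LOI = 14.60 t; the yield ratio, glass ÷ batch: 87.26%.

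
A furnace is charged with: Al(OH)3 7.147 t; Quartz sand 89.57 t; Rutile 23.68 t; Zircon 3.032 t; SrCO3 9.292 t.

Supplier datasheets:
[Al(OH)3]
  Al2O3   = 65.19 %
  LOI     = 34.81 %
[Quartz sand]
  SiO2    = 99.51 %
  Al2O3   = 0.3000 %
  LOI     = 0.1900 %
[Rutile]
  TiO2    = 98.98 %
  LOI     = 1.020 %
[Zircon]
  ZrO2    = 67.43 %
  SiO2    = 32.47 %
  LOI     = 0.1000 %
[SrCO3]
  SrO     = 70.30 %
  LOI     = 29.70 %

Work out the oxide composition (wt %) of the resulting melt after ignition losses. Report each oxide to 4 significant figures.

Every computation keeps full precision at each step. In-progress results are printed (rounded to 4 significant figures) in the working. Every reported value receives exactly one rounding. All derived quantities, including the totals, the yield, ignition loss, five oxide percentages, net glass mass, are rebuilt starting from the weights at 127.1 t of glass at exact precision as quoted within the problem or the answer.
Oxide-by-oxide delivered mass:
  ZrO2: 3.032·0.6743 = 2.044 t
  SiO2: 89.57·0.9951 + 3.032·0.3247 = 90.12 t
  TiO2: 23.68·0.9898 = 23.44 t
  Al2O3: 7.147·0.6519 + 89.57·0.003000 = 4.928 t
  SrO: 9.292·0.7030 = 6.532 t
LOI: 7.147·0.3481 + 89.57·0.001900 + 23.68·0.01020 + 3.032·0.001000 + 9.292·0.2970 = 5.662 t
Net of LOI, the glass mass = 132.7 − 5.662 = 127.1 t (= Σ oxide masses)
wt %: oxide over glass, times 100

Glass mass = 127.1 t (batch 132.7 − LOI 5.662).
Composition: ZrO2 1.609%, SiO2 70.92%, TiO2 18.45%, Al2O3 3.878%, SrO 5.141%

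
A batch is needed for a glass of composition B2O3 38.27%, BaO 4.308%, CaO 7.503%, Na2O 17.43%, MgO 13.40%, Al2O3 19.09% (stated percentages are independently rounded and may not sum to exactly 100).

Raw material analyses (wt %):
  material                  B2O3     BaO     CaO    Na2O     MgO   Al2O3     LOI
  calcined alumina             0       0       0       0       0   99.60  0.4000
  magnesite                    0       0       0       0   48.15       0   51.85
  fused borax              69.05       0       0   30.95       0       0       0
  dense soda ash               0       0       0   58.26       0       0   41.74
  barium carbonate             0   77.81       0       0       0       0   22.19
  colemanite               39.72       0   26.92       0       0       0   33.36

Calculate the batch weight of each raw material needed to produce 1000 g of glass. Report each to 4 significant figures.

The working math maintains exact precision through the solve — rounding to four significant digits governs every in-between result as shown; exactly one rounding goes into each reported value — the derived quantities (LOI, the totals, net glass mass, the yield, the six compositions) are computed at exact precision from the batch weights per 1000 g of glass, as written in the problem or answer text.
The oxide mass targets at 1000 g glass:
  B2O3: 38.27% × 1000 = 382.7 g
  BaO: 4.308% × 1000 = 43.08 g
  CaO: 7.503% × 1000 = 75.03 g
  Na2O: 17.43% × 1000 = 174.3 g
  MgO: 13.40% × 1000 = 134.0 g
  Al2O3: 19.09% × 1000 = 190.9 g
Verifying the oxide balance working from each reported weight, under the basis named above (delivered sums recover each target once rounding is allowed for):
  B2O3: 393.9·0.6905 + 278.7·0.3972 = 382.7 g (target 382.7 g)
  BaO: 55.37·0.7781 = 43.08 g (target 43.08 g)
  CaO: 278.7·0.2692 = 75.03 g (target 75.03 g)
  Na2O: 393.9·0.3095 + 89.92·0.5826 = 174.3 g (target 174.3 g)
  MgO: 278.3·0.4815 = 134.0 g (target 134.0 g)
  Al2O3: 191.7·0.9960 = 190.9 g (target 190.9 g)
Mass balance on the glass: total batch − LOI = 1000 g (summing oxide targets gives 1000 g; against the stated basis, 1000 g — gaps are rounding artifacts).
Adding the batch up: Σ batch = 1288 g; Σ batch·LOI gives LOI loss = 287.9 g; glass ÷ batch gives a yield of 77.65%.

Batch per 1000 g glass:
  calcined alumina: 191.7 g
  magnesite: 278.3 g
  fused borax: 393.9 g
  dense soda ash: 89.92 g
  barium carbonate: 55.37 g
  colemanite: 278.7 g
Total batch = 1288 g; LOI loss = 287.9 g; yield = 77.65%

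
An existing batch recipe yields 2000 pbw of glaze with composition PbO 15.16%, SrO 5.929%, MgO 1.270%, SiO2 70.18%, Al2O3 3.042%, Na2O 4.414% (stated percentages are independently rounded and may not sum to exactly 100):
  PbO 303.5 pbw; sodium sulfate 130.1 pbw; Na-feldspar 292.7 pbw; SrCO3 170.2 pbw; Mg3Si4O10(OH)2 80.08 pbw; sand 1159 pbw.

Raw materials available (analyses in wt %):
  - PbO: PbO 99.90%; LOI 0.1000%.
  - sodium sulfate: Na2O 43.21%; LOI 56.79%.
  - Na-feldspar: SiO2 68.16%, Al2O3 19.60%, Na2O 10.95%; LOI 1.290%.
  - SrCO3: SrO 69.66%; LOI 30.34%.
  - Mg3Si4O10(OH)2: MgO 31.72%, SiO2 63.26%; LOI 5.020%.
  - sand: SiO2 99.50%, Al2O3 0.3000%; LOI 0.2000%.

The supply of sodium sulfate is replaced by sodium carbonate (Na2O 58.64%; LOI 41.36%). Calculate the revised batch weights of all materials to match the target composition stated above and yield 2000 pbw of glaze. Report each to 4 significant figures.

Working values are printed (rounded to 4 significant digits) alongside each step. All internal work keeps full precision from start to finish — exactly one rounding lands on each reported result; the derived quantities, including LOI, glass mass, the totals, the six compositions, yield, are carried from the batch weights on 2000 pbw of glass at full float precision, precisely as stated by either problem or answer.
Oxide mass targets, per 2000 pbw glaze:
  PbO: 15.16% × 2000 = 303.2 pbw
  SrO: 5.929% × 2000 = 118.6 pbw
  MgO: 1.270% × 2000 = 25.40 pbw
  SiO2: 70.18% × 2000 = 1404 pbw
  Al2O3: 3.042% × 2000 = 60.84 pbw
  Na2O: 4.414% × 2000 = 88.28 pbw
Mass-balance tally per oxide working from each reported weight, under the basis named above (delivered sums recover each target within answer rounding):
  PbO: 303.5·0.9990 = 303.2 pbw (target 303.2 pbw)
  SrO: 170.2·0.6966 = 118.6 pbw (target 118.6 pbw)
  MgO: 80.08·0.3172 = 25.40 pbw (target 25.40 pbw)
  SiO2: 292.7·0.6816 + 80.08·0.6326 + 1159·0.9950 = 1403 pbw (target 1404 pbw)
  Al2O3: 292.7·0.1960 + 1159·0.003000 = 60.85 pbw (target 60.84 pbw)
  Na2O: 95.90·0.5864 + 292.7·0.1095 = 88.29 pbw (target 88.28 pbw)
Glass-mass bookkeeping: total batch − LOI = 2000 pbw (the Σ of target masses is 2000 pbw; against the stated basis, 2000 pbw — a pure rounding effect).
Total batch = Σ batch = 2101 pbw; loss to ignition Σ batch·LOI = 101.7 pbw; yield: glass divided by total = 95.16%.

Revised batch per 2000 pbw glaze:
  PbO: 303.5 pbw
  sodium carbonate: 95.90 pbw
  Na-feldspar: 292.7 pbw
  SrCO3: 170.2 pbw
  Mg3Si4O10(OH)2: 80.08 pbw
  sand: 1159 pbw
Total batch = 2101 pbw; LOI loss = 101.7 pbw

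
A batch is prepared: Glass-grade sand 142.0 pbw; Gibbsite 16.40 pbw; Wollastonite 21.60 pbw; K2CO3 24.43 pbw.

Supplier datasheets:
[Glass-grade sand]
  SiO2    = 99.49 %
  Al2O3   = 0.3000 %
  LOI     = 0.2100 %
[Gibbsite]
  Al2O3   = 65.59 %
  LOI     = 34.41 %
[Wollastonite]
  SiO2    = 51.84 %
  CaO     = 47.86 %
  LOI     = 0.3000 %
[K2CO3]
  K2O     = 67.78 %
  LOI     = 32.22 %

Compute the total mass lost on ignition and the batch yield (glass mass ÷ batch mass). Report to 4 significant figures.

LOI loss = 13.88 pbw; glass = 190.6 pbw; yield = 93.21%

Mid-chain values are displayed rounded off to 4 significant figures between the steps; all arithmetic keeps exact precision at every stage. Exactly one rounding is applied to every reported value; the derived quantities, including yield, LOI, the four compositions, glass mass, totals, are computed from the batch weights for 190.6 pbw of glass at full float precision as they appear in question or answer.
Material-by-material LOI:
  Glass-grade sand: 142.0 × 0.002100 = 0.2982 pbw
  Gibbsite: 16.40 × 0.3441 = 5.643 pbw
  Wollastonite: 21.60 × 0.003000 = 0.06480 pbw
  K2CO3: 24.43 × 0.3222 = 7.871 pbw
Total LOI = 13.88 pbw
Glass = batch − LOI = 204.4 − 13.88 = 190.6 pbw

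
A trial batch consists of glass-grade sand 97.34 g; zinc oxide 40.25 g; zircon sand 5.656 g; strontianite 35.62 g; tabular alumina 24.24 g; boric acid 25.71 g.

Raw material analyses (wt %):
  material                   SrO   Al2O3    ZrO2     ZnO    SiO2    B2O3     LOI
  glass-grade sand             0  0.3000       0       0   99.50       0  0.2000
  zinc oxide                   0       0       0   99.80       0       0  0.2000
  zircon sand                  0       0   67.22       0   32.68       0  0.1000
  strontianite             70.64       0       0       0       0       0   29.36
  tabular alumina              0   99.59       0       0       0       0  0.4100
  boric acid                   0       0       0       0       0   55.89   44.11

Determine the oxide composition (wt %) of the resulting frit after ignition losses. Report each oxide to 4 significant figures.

The working math keeps full precision all the way through; rounding to 4 significant digits governs every in-between result as shown; every reported figure is rounded once only; the derived quantities, including yield, glass mass, six oxide percentages, ignition loss, totals, are recomputed using the weight values per 206.6 g of glass in full precision, precisely as stated by the problem or the answer.
Delivered oxide masses:
  SrO: 35.62·0.7064 = 25.16 g
  Al2O3: 97.34·0.003000 + 24.24·0.9959 = 24.43 g
  ZrO2: 5.656·0.6722 = 3.802 g
  ZnO: 40.25·0.9980 = 40.17 g
  SiO2: 97.34·0.9950 + 5.656·0.3268 = 98.70 g
  B2O3: 25.71·0.5589 = 14.37 g
LOI: 97.34·0.002000 + 40.25·0.002000 + 5.656·0.001000 + 35.62·0.2936 + 24.24·0.004100 + 25.71·0.4411 = 22.18 g
batch − LOI leaves glass = 228.8 − 22.18 = 206.6 g (equal to the oxide-mass sum)
wt % = oxide mass / glass mass × 100

Glass mass = 206.6 g (batch 228.8 − LOI 22.18).
Composition: SrO 12.18%, Al2O3 11.82%, ZrO2 1.840%, ZnO 19.44%, SiO2 47.77%, B2O3 6.954%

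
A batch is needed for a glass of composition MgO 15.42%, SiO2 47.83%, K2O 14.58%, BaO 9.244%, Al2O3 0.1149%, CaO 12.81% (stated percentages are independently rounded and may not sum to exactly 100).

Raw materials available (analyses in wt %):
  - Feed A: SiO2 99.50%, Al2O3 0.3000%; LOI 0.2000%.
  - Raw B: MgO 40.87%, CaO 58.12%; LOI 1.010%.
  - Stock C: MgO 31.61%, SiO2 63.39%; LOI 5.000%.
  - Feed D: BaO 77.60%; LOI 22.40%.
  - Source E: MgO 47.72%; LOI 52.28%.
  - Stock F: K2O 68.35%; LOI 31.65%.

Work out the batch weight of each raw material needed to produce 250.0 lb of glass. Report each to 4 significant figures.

The working math runs at exact precision all the way through; in-progress results appear (rounded to 4 significant digits) alongside each step. Every reported result is rounded only once; derived quantities (net glass mass, the totals, yield, ignition loss, six oxide percentages) are re-derived from the batch weights for 250.0 lb of glass in exact precision, as set out in the problem or the answer.
Oxide-by-oxide targets in 250.0 lb glass:
  MgO: 15.42% × 250.0 = 38.55 lb
  SiO2: 47.83% × 250.0 = 119.6 lb
  K2O: 14.58% × 250.0 = 36.45 lb
  BaO: 9.244% × 250.0 = 23.11 lb
  Al2O3: 0.1149% × 250.0 = 0.2872 lb
  CaO: 12.81% × 250.0 = 32.02 lb
Per-oxide balance check per the reported batch figures, on the stated basis (every target is met by its sum net of answer rounding effects):
  MgO: 55.10·0.4087 + 38.34·0.3161 + 8.195·0.4772 = 38.55 lb (target 38.55 lb)
  SiO2: 95.75·0.9950 + 38.34·0.6339 = 119.6 lb (target 119.6 lb)
  K2O: 53.33·0.6835 = 36.45 lb (target 36.45 lb)
  BaO: 29.78·0.7760 = 23.11 lb (target 23.11 lb)
  Al2O3: 95.75·0.003000 = 0.2873 lb (target 0.2872 lb)
  CaO: 55.10·0.5812 = 32.02 lb (target 32.02 lb)
Consistency of the glass mass: the batch minus its LOI: 250.0 lb (oxide target masses add up to 250.0 lb; with the basis standing at 250.0 lb — deltas are rounding alone).
Whole-batch sum: Σ batch = 280.5 lb; Σ batch·LOI gives LOI loss = 30.50 lb; yield = glass ÷ total batch = 89.13%.

Batch per 250.0 lb glass:
  Feed A: 95.75 lb
  Raw B: 55.10 lb
  Stock C: 38.34 lb
  Feed D: 29.78 lb
  Source E: 8.195 lb
  Stock F: 53.33 lb
Total batch = 280.5 lb; LOI loss = 30.50 lb; yield = 89.13%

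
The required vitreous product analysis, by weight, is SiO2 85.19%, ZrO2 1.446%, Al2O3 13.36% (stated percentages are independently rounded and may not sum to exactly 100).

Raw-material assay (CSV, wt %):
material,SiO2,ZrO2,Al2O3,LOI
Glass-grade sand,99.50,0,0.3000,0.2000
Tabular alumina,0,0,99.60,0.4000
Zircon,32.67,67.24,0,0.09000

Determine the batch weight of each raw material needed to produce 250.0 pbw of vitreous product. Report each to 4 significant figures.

The whole derivation carries full float precision from start to finish; in-progress results are printed, rounded to four significant digits, in the printout. Every reported number sees exactly one rounding; all derived quantities, including LOI, the three compositions, totals, glass mass, the yield, are rebuilt from the batch weights on 250.0 pbw of glass at exact precision, exactly as shown in the problem or answer text.
Oxide mass targets, per 250.0 pbw vitreous product:
  SiO2: 85.19% × 250.0 = 213.0 pbw
  ZrO2: 1.446% × 250.0 = 3.615 pbw
  Al2O3: 13.36% × 250.0 = 33.40 pbw
Oxide-by-oxide audit applying the batch weights above, for the quoted basis mass (target by target, the sums agree exact up to rounding of places):
  SiO2: 212.3·0.9950 + 5.376·0.3267 = 213.0 pbw (target 213.0 pbw)
  ZrO2: 5.376·0.6724 = 3.615 pbw (target 3.615 pbw)
  Al2O3: 212.3·0.003000 + 32.89·0.9960 = 33.40 pbw (target 33.40 pbw)
Auditing the glass mass value: total batch − LOI = 250.0 pbw (oxide target masses add up to 250.0 pbw; versus the stated basis of 250.0 pbw — gaps are rounding artifacts).
Total batch = Σ batch = 250.6 pbw; loss to ignition Σ batch·LOI = 0.5610 pbw; as yield: glass ÷ batch → 99.78%.

Batch per 250.0 pbw vitreous product:
  Glass-grade sand: 212.3 pbw
  Tabular alumina: 32.89 pbw
  Zircon: 5.376 pbw
Total batch = 250.6 pbw; LOI loss = 0.5610 pbw; yield = 99.78%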